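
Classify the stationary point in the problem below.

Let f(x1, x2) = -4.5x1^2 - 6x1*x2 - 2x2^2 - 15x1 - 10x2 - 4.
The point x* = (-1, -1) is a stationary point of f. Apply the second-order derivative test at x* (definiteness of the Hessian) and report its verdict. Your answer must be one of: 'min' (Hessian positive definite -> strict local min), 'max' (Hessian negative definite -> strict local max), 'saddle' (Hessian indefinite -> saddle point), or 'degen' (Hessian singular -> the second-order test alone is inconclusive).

Compute the Hessian H = grad^2 f:
  H = [[-9, -6], [-6, -4]]
Verify stationarity: grad f(x*) = H x* + g = (0, 0).
Eigenvalues of H: -13, 0.
H has a zero eigenvalue (singular; negative semidefinite but not definite), so H is neither positive definite, negative definite, nor indefinite. The second-order test alone is inconclusive -> degen.
(Indeed, f is constant along the null direction of H through x*, so x* is not a strict local extremum.)

degen


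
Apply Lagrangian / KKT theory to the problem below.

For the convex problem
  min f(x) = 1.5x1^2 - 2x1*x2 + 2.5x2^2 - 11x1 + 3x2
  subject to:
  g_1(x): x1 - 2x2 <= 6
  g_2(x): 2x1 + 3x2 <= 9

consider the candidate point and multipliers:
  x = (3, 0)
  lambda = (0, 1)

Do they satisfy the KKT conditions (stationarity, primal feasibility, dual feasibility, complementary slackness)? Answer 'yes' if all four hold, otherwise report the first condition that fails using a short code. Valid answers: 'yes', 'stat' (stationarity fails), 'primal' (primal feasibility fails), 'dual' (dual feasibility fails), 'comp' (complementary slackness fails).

Gradient of f: grad f(x) = Q x + c = (-2, -3)
Constraint values g_i(x) = a_i^T x - b_i:
  g_1((3, 0)) = -3
  g_2((3, 0)) = -3
Stationarity residual: grad f(x) + sum_i lambda_i a_i = (0, 0)
  -> stationarity OK
Primal feasibility (all g_i <= 0): OK
Dual feasibility (all lambda_i >= 0): OK
Complementary slackness (lambda_i * g_i(x) = 0 for all i): FAILS

Verdict: the first failing condition is complementary_slackness -> comp.

comp


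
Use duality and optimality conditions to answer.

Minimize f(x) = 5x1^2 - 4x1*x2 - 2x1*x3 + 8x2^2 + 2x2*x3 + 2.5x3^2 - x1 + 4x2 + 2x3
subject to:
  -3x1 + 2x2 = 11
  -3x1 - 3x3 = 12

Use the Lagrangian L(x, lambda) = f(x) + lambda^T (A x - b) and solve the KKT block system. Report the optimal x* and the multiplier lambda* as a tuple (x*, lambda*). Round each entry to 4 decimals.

Form the Lagrangian:
  L(x, lambda) = (1/2) x^T Q x + c^T x + lambda^T (A x - b)
Stationarity (grad_x L = 0): Q x + c + A^T lambda = 0.
Primal feasibility: A x = b.

This gives the KKT block system:
  [ Q   A^T ] [ x     ]   [-c ]
  [ A    0  ] [ lambda ] = [ b ]

Solving the linear system:
  x*      = (-3.1892, 0.7162, -0.8108)
  lambda* = (-13.2973, 1.9189)
  f(x*)   = 63.8378

x* = (-3.1892, 0.7162, -0.8108), lambda* = (-13.2973, 1.9189)


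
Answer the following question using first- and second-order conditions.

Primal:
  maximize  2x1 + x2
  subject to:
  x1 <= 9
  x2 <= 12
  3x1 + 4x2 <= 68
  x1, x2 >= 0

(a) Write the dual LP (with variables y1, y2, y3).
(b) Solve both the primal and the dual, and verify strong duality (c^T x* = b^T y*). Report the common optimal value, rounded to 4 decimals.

The standard primal-dual pair for 'max c^T x s.t. A x <= b, x >= 0' is:
  Dual:  min b^T y  s.t.  A^T y >= c,  y >= 0.

So the dual LP is:
  minimize  9y1 + 12y2 + 68y3
  subject to:
    y1 + 3y3 >= 2
    y2 + 4y3 >= 1
    y1, y2, y3 >= 0

Solving the primal: x* = (9, 10.25).
  primal value c^T x* = 28.25.
Solving the dual: y* = (1.25, 0, 0.25).
  dual value b^T y* = 28.25.
Strong duality: c^T x* = b^T y*. Confirmed.

28.25


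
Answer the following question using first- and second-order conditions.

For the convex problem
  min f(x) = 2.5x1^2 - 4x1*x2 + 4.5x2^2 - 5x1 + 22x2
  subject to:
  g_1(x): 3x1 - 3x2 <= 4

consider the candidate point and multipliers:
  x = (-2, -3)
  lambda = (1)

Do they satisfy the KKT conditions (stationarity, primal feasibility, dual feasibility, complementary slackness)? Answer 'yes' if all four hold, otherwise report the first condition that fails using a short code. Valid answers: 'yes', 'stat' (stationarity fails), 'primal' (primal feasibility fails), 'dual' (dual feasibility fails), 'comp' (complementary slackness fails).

Gradient of f: grad f(x) = Q x + c = (-3, 3)
Constraint values g_i(x) = a_i^T x - b_i:
  g_1((-2, -3)) = -1
Stationarity residual: grad f(x) + sum_i lambda_i a_i = (0, 0)
  -> stationarity OK
Primal feasibility (all g_i <= 0): OK
Dual feasibility (all lambda_i >= 0): OK
Complementary slackness (lambda_i * g_i(x) = 0 for all i): FAILS

Verdict: the first failing condition is complementary_slackness -> comp.

comp


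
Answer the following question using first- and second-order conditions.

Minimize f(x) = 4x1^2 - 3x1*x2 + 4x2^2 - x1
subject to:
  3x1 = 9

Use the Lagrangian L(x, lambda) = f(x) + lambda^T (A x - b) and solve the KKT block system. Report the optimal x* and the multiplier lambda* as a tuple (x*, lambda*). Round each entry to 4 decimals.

Form the Lagrangian:
  L(x, lambda) = (1/2) x^T Q x + c^T x + lambda^T (A x - b)
Stationarity (grad_x L = 0): Q x + c + A^T lambda = 0.
Primal feasibility: A x = b.

This gives the KKT block system:
  [ Q   A^T ] [ x     ]   [-c ]
  [ A    0  ] [ lambda ] = [ b ]

Solving the linear system:
  x*      = (3, 1.125)
  lambda* = (-6.5417)
  f(x*)   = 27.9375

x* = (3, 1.125), lambda* = (-6.5417)


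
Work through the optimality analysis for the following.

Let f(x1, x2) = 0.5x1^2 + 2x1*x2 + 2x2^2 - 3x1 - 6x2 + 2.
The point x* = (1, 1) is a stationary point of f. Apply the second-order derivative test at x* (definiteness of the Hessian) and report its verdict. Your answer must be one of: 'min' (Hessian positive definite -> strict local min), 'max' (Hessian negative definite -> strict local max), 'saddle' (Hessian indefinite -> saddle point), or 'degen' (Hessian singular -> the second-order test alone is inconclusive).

Compute the Hessian H = grad^2 f:
  H = [[1, 2], [2, 4]]
Verify stationarity: grad f(x*) = H x* + g = (0, 0).
Eigenvalues of H: 0, 5.
H has a zero eigenvalue (singular; positive semidefinite but not definite), so H is neither positive definite, negative definite, nor indefinite. The second-order test alone is inconclusive -> degen.
(Indeed, f is constant along the null direction of H through x*, so x* is not a strict local extremum.)

degen


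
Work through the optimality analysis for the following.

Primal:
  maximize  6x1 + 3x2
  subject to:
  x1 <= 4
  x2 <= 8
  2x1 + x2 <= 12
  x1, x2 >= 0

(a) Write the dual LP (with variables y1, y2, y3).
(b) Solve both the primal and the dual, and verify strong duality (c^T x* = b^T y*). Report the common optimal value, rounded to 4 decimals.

The standard primal-dual pair for 'max c^T x s.t. A x <= b, x >= 0' is:
  Dual:  min b^T y  s.t.  A^T y >= c,  y >= 0.

So the dual LP is:
  minimize  4y1 + 8y2 + 12y3
  subject to:
    y1 + 2y3 >= 6
    y2 + y3 >= 3
    y1, y2, y3 >= 0

Solving the primal: x* = (2, 8).
  primal value c^T x* = 36.
Solving the dual: y* = (0, 0, 3).
  dual value b^T y* = 36.
Strong duality: c^T x* = b^T y*. Confirmed.

36


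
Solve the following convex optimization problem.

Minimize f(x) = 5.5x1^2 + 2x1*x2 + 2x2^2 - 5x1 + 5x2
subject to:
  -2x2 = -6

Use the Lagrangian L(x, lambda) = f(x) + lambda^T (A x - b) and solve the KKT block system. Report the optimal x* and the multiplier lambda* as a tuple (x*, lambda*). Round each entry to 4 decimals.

Form the Lagrangian:
  L(x, lambda) = (1/2) x^T Q x + c^T x + lambda^T (A x - b)
Stationarity (grad_x L = 0): Q x + c + A^T lambda = 0.
Primal feasibility: A x = b.

This gives the KKT block system:
  [ Q   A^T ] [ x     ]   [-c ]
  [ A    0  ] [ lambda ] = [ b ]

Solving the linear system:
  x*      = (-0.0909, 3)
  lambda* = (8.4091)
  f(x*)   = 32.9545

x* = (-0.0909, 3), lambda* = (8.4091)


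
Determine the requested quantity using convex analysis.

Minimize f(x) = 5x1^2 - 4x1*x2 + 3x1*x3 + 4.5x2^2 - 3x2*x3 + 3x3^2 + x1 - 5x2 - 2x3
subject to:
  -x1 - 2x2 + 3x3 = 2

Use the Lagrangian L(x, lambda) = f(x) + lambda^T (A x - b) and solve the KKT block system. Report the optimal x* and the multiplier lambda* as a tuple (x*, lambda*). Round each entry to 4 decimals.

Form the Lagrangian:
  L(x, lambda) = (1/2) x^T Q x + c^T x + lambda^T (A x - b)
Stationarity (grad_x L = 0): Q x + c + A^T lambda = 0.
Primal feasibility: A x = b.

This gives the KKT block system:
  [ Q   A^T ] [ x     ]   [-c ]
  [ A    0  ] [ lambda ] = [ b ]

Solving the linear system:
  x*      = (-0.1979, 0.6961, 1.0648)
  lambda* = (-0.5689)
  f(x*)   = -2.3351

x* = (-0.1979, 0.6961, 1.0648), lambda* = (-0.5689)


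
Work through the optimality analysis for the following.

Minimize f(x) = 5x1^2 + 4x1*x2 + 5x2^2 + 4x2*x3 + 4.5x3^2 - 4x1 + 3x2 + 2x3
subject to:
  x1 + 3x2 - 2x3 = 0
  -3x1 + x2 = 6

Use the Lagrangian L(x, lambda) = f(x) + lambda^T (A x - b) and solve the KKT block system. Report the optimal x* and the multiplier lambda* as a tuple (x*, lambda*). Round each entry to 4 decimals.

Form the Lagrangian:
  L(x, lambda) = (1/2) x^T Q x + c^T x + lambda^T (A x - b)
Stationarity (grad_x L = 0): Q x + c + A^T lambda = 0.
Primal feasibility: A x = b.

This gives the KKT block system:
  [ Q   A^T ] [ x     ]   [-c ]
  [ A    0  ] [ lambda ] = [ b ]

Solving the linear system:
  x*      = (-1.8166, 0.5501, -0.0832)
  lambda* = (1.726, -6.08)
  f(x*)   = 22.6151

x* = (-1.8166, 0.5501, -0.0832), lambda* = (1.726, -6.08)


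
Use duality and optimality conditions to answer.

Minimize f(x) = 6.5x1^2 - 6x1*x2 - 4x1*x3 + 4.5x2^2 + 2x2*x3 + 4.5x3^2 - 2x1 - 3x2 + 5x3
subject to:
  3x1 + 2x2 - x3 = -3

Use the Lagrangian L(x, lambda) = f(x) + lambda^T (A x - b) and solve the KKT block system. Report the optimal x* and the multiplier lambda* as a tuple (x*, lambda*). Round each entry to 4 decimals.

Form the Lagrangian:
  L(x, lambda) = (1/2) x^T Q x + c^T x + lambda^T (A x - b)
Stationarity (grad_x L = 0): Q x + c + A^T lambda = 0.
Primal feasibility: A x = b.

This gives the KKT block system:
  [ Q   A^T ] [ x     ]   [-c ]
  [ A    0  ] [ lambda ] = [ b ]

Solving the linear system:
  x*      = (-0.793, -0.5759, -0.5307)
  lambda* = (2.2434)
  f(x*)   = 3.6951

x* = (-0.793, -0.5759, -0.5307), lambda* = (2.2434)


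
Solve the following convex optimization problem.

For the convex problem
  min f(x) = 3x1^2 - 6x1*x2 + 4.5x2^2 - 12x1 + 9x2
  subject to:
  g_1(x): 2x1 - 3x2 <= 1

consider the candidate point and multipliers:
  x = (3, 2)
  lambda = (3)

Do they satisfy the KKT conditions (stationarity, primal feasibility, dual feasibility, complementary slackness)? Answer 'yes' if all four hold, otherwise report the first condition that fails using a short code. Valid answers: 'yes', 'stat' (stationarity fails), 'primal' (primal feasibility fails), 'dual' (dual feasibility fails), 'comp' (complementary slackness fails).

Gradient of f: grad f(x) = Q x + c = (-6, 9)
Constraint values g_i(x) = a_i^T x - b_i:
  g_1((3, 2)) = -1
Stationarity residual: grad f(x) + sum_i lambda_i a_i = (0, 0)
  -> stationarity OK
Primal feasibility (all g_i <= 0): OK
Dual feasibility (all lambda_i >= 0): OK
Complementary slackness (lambda_i * g_i(x) = 0 for all i): FAILS

Verdict: the first failing condition is complementary_slackness -> comp.

comp


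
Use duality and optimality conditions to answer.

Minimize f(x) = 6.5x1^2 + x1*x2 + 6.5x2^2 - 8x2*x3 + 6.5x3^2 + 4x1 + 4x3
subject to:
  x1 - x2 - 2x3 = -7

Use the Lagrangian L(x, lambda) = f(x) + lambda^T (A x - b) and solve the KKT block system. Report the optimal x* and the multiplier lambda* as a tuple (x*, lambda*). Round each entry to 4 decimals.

Form the Lagrangian:
  L(x, lambda) = (1/2) x^T Q x + c^T x + lambda^T (A x - b)
Stationarity (grad_x L = 0): Q x + c + A^T lambda = 0.
Primal feasibility: A x = b.

This gives the KKT block system:
  [ Q   A^T ] [ x     ]   [-c ]
  [ A    0  ] [ lambda ] = [ b ]

Solving the linear system:
  x*      = (-1.0352, 1.9085, 2.0282)
  lambda* = (7.5493)
  f(x*)   = 28.4085

x* = (-1.0352, 1.9085, 2.0282), lambda* = (7.5493)


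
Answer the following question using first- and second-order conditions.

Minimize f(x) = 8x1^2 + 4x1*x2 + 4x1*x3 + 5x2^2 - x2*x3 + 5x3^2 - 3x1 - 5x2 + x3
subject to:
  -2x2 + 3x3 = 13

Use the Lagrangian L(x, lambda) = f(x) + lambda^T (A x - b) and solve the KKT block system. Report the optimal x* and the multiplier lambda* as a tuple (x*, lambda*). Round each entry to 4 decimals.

Form the Lagrangian:
  L(x, lambda) = (1/2) x^T Q x + c^T x + lambda^T (A x - b)
Stationarity (grad_x L = 0): Q x + c + A^T lambda = 0.
Primal feasibility: A x = b.

This gives the KKT block system:
  [ Q   A^T ] [ x     ]   [-c ]
  [ A    0  ] [ lambda ] = [ b ]

Solving the linear system:
  x*      = (-0.3212, -1.379, 3.414)
  lambda* = (-11.7446)
  f(x*)   = 81.9765

x* = (-0.3212, -1.379, 3.414), lambda* = (-11.7446)


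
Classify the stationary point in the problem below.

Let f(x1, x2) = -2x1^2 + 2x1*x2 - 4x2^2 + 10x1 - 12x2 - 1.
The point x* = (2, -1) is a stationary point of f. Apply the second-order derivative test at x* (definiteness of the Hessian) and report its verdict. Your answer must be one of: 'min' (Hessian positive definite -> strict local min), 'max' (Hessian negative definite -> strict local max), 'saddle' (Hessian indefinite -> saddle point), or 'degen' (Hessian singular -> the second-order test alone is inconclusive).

Compute the Hessian H = grad^2 f:
  H = [[-4, 2], [2, -8]]
Verify stationarity: grad f(x*) = H x* + g = (0, 0).
Eigenvalues of H: -8.8284, -3.1716.
Both eigenvalues < 0, so H is negative definite -> x* is a strict local max.

max


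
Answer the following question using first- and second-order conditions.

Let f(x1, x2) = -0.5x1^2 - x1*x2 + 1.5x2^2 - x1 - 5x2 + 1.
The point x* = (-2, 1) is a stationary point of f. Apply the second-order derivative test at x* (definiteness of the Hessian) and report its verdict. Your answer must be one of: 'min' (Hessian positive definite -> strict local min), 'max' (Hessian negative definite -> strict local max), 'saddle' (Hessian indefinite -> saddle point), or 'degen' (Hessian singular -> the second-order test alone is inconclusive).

Compute the Hessian H = grad^2 f:
  H = [[-1, -1], [-1, 3]]
Verify stationarity: grad f(x*) = H x* + g = (0, 0).
Eigenvalues of H: -1.2361, 3.2361.
Eigenvalues have mixed signs, so H is indefinite -> x* is a saddle point.

saddle


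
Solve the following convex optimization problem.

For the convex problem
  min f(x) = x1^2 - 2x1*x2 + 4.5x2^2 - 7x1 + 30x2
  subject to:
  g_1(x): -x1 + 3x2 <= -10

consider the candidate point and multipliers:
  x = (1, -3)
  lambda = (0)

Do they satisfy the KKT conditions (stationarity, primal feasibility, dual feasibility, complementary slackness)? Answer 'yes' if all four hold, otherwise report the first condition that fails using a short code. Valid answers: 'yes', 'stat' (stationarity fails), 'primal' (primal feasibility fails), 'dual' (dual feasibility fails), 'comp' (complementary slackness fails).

Gradient of f: grad f(x) = Q x + c = (1, 1)
Constraint values g_i(x) = a_i^T x - b_i:
  g_1((1, -3)) = 0
Stationarity residual: grad f(x) + sum_i lambda_i a_i = (1, 1)
  -> stationarity FAILS
Primal feasibility (all g_i <= 0): OK
Dual feasibility (all lambda_i >= 0): OK
Complementary slackness (lambda_i * g_i(x) = 0 for all i): OK

Verdict: the first failing condition is stationarity -> stat.

stat


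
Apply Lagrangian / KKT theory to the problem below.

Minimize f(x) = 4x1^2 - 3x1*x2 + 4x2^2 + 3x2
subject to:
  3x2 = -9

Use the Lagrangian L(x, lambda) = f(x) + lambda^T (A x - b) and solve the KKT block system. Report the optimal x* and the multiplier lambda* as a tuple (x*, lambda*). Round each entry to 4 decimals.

Form the Lagrangian:
  L(x, lambda) = (1/2) x^T Q x + c^T x + lambda^T (A x - b)
Stationarity (grad_x L = 0): Q x + c + A^T lambda = 0.
Primal feasibility: A x = b.

This gives the KKT block system:
  [ Q   A^T ] [ x     ]   [-c ]
  [ A    0  ] [ lambda ] = [ b ]

Solving the linear system:
  x*      = (-1.125, -3)
  lambda* = (5.875)
  f(x*)   = 21.9375

x* = (-1.125, -3), lambda* = (5.875)


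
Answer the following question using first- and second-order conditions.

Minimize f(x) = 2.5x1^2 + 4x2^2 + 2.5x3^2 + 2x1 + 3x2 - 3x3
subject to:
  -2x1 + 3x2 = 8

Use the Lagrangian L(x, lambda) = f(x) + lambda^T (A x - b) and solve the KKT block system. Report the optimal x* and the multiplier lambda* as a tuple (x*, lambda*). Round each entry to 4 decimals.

Form the Lagrangian:
  L(x, lambda) = (1/2) x^T Q x + c^T x + lambda^T (A x - b)
Stationarity (grad_x L = 0): Q x + c + A^T lambda = 0.
Primal feasibility: A x = b.

This gives the KKT block system:
  [ Q   A^T ] [ x     ]   [-c ]
  [ A    0  ] [ lambda ] = [ b ]

Solving the linear system:
  x*      = (-2.1299, 1.2468, 0.6)
  lambda* = (-4.3247)
  f(x*)   = 16.139

x* = (-2.1299, 1.2468, 0.6), lambda* = (-4.3247)


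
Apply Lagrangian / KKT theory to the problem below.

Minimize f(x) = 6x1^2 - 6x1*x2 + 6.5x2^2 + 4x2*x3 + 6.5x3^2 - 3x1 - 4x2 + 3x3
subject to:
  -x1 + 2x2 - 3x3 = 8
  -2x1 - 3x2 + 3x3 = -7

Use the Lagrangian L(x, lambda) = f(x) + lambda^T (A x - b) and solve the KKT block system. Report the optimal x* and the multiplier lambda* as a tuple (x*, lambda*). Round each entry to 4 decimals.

Form the Lagrangian:
  L(x, lambda) = (1/2) x^T Q x + c^T x + lambda^T (A x - b)
Stationarity (grad_x L = 0): Q x + c + A^T lambda = 0.
Primal feasibility: A x = b.

This gives the KKT block system:
  [ Q   A^T ] [ x     ]   [-c ]
  [ A    0  ] [ lambda ] = [ b ]

Solving the linear system:
  x*      = (-0.6767, 1.0301, -1.7544)
  lambda* = (-9.2529, -4.024)
  f(x*)   = 19.2508

x* = (-0.6767, 1.0301, -1.7544), lambda* = (-9.2529, -4.024)


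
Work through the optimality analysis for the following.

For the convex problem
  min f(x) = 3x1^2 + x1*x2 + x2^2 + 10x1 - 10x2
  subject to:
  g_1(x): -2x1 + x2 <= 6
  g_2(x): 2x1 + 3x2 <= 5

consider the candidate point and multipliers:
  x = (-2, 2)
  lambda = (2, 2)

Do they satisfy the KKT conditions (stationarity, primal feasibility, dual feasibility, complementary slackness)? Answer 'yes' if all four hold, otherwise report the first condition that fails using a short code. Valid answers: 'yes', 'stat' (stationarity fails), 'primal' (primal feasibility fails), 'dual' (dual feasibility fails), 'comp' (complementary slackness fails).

Gradient of f: grad f(x) = Q x + c = (0, -8)
Constraint values g_i(x) = a_i^T x - b_i:
  g_1((-2, 2)) = 0
  g_2((-2, 2)) = -3
Stationarity residual: grad f(x) + sum_i lambda_i a_i = (0, 0)
  -> stationarity OK
Primal feasibility (all g_i <= 0): OK
Dual feasibility (all lambda_i >= 0): OK
Complementary slackness (lambda_i * g_i(x) = 0 for all i): FAILS

Verdict: the first failing condition is complementary_slackness -> comp.

comp


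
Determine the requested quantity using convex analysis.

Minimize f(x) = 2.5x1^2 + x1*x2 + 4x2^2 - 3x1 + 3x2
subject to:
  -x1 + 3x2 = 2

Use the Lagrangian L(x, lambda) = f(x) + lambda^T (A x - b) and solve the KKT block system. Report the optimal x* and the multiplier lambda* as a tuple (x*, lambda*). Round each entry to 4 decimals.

Form the Lagrangian:
  L(x, lambda) = (1/2) x^T Q x + c^T x + lambda^T (A x - b)
Stationarity (grad_x L = 0): Q x + c + A^T lambda = 0.
Primal feasibility: A x = b.

This gives the KKT block system:
  [ Q   A^T ] [ x     ]   [-c ]
  [ A    0  ] [ lambda ] = [ b ]

Solving the linear system:
  x*      = (-0.0678, 0.6441)
  lambda* = (-2.6949)
  f(x*)   = 3.7627

x* = (-0.0678, 0.6441), lambda* = (-2.6949)


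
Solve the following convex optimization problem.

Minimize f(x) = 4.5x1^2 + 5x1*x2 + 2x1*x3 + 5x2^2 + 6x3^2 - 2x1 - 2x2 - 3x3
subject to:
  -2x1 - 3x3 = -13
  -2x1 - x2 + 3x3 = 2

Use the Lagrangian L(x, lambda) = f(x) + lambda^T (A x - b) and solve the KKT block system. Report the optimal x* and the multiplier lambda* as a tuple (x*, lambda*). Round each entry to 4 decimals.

Form the Lagrangian:
  L(x, lambda) = (1/2) x^T Q x + c^T x + lambda^T (A x - b)
Stationarity (grad_x L = 0): Q x + c + A^T lambda = 0.
Primal feasibility: A x = b.

This gives the KKT block system:
  [ Q   A^T ] [ x     ]   [-c ]
  [ A    0  ] [ lambda ] = [ b ]

Solving the linear system:
  x*      = (3.0608, -1.243, 2.2928)
  lambda* = (11.0852, 0.8734)
  f(x*)   = 65.9236

x* = (3.0608, -1.243, 2.2928), lambda* = (11.0852, 0.8734)


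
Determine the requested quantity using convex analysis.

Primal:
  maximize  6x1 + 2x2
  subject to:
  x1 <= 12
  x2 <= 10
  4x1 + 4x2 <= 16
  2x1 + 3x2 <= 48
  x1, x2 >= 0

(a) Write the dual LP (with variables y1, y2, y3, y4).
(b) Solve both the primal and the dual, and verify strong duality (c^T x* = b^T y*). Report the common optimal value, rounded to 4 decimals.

The standard primal-dual pair for 'max c^T x s.t. A x <= b, x >= 0' is:
  Dual:  min b^T y  s.t.  A^T y >= c,  y >= 0.

So the dual LP is:
  minimize  12y1 + 10y2 + 16y3 + 48y4
  subject to:
    y1 + 4y3 + 2y4 >= 6
    y2 + 4y3 + 3y4 >= 2
    y1, y2, y3, y4 >= 0

Solving the primal: x* = (4, 0).
  primal value c^T x* = 24.
Solving the dual: y* = (0, 0, 1.5, 0).
  dual value b^T y* = 24.
Strong duality: c^T x* = b^T y*. Confirmed.

24


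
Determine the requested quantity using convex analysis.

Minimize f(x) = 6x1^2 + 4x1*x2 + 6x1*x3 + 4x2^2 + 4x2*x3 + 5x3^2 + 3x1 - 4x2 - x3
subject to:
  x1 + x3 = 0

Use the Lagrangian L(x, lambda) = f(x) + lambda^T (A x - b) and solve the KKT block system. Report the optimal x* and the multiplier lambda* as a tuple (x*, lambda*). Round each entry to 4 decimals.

Form the Lagrangian:
  L(x, lambda) = (1/2) x^T Q x + c^T x + lambda^T (A x - b)
Stationarity (grad_x L = 0): Q x + c + A^T lambda = 0.
Primal feasibility: A x = b.

This gives the KKT block system:
  [ Q   A^T ] [ x     ]   [-c ]
  [ A    0  ] [ lambda ] = [ b ]

Solving the linear system:
  x*      = (-0.4, 0.5, 0.4)
  lambda* = (-2.6)
  f(x*)   = -1.8

x* = (-0.4, 0.5, 0.4), lambda* = (-2.6)


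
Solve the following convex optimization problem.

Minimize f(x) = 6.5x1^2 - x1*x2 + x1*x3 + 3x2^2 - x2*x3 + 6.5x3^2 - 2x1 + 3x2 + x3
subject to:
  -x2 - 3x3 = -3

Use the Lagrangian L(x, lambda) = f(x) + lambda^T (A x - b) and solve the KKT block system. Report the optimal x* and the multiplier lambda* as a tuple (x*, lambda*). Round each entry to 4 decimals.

Form the Lagrangian:
  L(x, lambda) = (1/2) x^T Q x + c^T x + lambda^T (A x - b)
Stationarity (grad_x L = 0): Q x + c + A^T lambda = 0.
Primal feasibility: A x = b.

This gives the KKT block system:
  [ Q   A^T ] [ x     ]   [-c ]
  [ A    0  ] [ lambda ] = [ b ]

Solving the linear system:
  x*      = (0.1125, 0.3473, 0.8842)
  lambda* = (4.0868)
  f(x*)   = 6.9807

x* = (0.1125, 0.3473, 0.8842), lambda* = (4.0868)


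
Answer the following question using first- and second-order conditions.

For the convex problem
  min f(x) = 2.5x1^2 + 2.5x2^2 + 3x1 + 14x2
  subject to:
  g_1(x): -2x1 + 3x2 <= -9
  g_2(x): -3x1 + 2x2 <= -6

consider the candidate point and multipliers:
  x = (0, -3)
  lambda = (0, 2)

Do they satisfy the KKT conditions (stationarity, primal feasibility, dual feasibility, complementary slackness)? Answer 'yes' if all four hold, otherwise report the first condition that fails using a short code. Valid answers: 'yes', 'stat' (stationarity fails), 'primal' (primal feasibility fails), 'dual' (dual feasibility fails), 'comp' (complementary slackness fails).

Gradient of f: grad f(x) = Q x + c = (3, -1)
Constraint values g_i(x) = a_i^T x - b_i:
  g_1((0, -3)) = 0
  g_2((0, -3)) = 0
Stationarity residual: grad f(x) + sum_i lambda_i a_i = (-3, 3)
  -> stationarity FAILS
Primal feasibility (all g_i <= 0): OK
Dual feasibility (all lambda_i >= 0): OK
Complementary slackness (lambda_i * g_i(x) = 0 for all i): OK

Verdict: the first failing condition is stationarity -> stat.

stat


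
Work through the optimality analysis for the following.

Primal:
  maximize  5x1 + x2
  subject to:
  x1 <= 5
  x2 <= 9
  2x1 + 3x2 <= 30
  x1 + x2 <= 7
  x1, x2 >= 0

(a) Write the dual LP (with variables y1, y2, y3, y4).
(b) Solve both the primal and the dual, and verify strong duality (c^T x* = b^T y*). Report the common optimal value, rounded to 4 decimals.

The standard primal-dual pair for 'max c^T x s.t. A x <= b, x >= 0' is:
  Dual:  min b^T y  s.t.  A^T y >= c,  y >= 0.

So the dual LP is:
  minimize  5y1 + 9y2 + 30y3 + 7y4
  subject to:
    y1 + 2y3 + y4 >= 5
    y2 + 3y3 + y4 >= 1
    y1, y2, y3, y4 >= 0

Solving the primal: x* = (5, 2).
  primal value c^T x* = 27.
Solving the dual: y* = (4, 0, 0, 1).
  dual value b^T y* = 27.
Strong duality: c^T x* = b^T y*. Confirmed.

27


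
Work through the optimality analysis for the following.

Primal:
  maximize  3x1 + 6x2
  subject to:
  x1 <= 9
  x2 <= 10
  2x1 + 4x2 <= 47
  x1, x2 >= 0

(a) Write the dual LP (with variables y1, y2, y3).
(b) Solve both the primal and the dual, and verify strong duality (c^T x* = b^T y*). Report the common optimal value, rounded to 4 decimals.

The standard primal-dual pair for 'max c^T x s.t. A x <= b, x >= 0' is:
  Dual:  min b^T y  s.t.  A^T y >= c,  y >= 0.

So the dual LP is:
  minimize  9y1 + 10y2 + 47y3
  subject to:
    y1 + 2y3 >= 3
    y2 + 4y3 >= 6
    y1, y2, y3 >= 0

Solving the primal: x* = (3.5, 10).
  primal value c^T x* = 70.5.
Solving the dual: y* = (0, 0, 1.5).
  dual value b^T y* = 70.5.
Strong duality: c^T x* = b^T y*. Confirmed.

70.5


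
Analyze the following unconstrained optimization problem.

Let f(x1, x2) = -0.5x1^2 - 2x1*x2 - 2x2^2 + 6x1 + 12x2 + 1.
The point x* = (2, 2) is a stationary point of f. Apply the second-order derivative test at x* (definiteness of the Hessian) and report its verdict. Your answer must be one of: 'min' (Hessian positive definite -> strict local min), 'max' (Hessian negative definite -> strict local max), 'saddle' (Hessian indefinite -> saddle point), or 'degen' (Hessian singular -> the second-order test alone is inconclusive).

Compute the Hessian H = grad^2 f:
  H = [[-1, -2], [-2, -4]]
Verify stationarity: grad f(x*) = H x* + g = (0, 0).
Eigenvalues of H: -5, 0.
H has a zero eigenvalue (singular; negative semidefinite but not definite), so H is neither positive definite, negative definite, nor indefinite. The second-order test alone is inconclusive -> degen.
(Indeed, f is constant along the null direction of H through x*, so x* is not a strict local extremum.)

degen


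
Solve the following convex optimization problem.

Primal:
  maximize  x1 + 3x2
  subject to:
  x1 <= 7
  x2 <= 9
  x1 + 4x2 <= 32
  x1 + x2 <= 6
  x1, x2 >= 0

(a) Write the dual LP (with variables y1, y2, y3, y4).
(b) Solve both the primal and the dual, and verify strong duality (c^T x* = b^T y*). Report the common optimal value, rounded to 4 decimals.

The standard primal-dual pair for 'max c^T x s.t. A x <= b, x >= 0' is:
  Dual:  min b^T y  s.t.  A^T y >= c,  y >= 0.

So the dual LP is:
  minimize  7y1 + 9y2 + 32y3 + 6y4
  subject to:
    y1 + y3 + y4 >= 1
    y2 + 4y3 + y4 >= 3
    y1, y2, y3, y4 >= 0

Solving the primal: x* = (0, 6).
  primal value c^T x* = 18.
Solving the dual: y* = (0, 0, 0, 3).
  dual value b^T y* = 18.
Strong duality: c^T x* = b^T y*. Confirmed.

18


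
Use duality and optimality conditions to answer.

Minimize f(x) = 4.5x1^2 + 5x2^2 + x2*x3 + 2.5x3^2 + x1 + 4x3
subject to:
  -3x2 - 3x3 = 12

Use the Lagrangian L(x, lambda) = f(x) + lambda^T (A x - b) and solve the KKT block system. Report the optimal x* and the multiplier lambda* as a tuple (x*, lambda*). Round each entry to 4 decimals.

Form the Lagrangian:
  L(x, lambda) = (1/2) x^T Q x + c^T x + lambda^T (A x - b)
Stationarity (grad_x L = 0): Q x + c + A^T lambda = 0.
Primal feasibility: A x = b.

This gives the KKT block system:
  [ Q   A^T ] [ x     ]   [-c ]
  [ A    0  ] [ lambda ] = [ b ]

Solving the linear system:
  x*      = (-0.1111, -0.9231, -3.0769)
  lambda* = (-4.1026)
  f(x*)   = 18.406

x* = (-0.1111, -0.9231, -3.0769), lambda* = (-4.1026)


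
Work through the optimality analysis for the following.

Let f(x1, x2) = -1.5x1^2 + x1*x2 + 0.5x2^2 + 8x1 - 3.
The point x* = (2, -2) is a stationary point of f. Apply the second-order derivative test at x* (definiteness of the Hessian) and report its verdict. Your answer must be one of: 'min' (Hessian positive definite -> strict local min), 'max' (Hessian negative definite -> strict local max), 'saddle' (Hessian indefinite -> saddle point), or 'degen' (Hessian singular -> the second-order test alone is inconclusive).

Compute the Hessian H = grad^2 f:
  H = [[-3, 1], [1, 1]]
Verify stationarity: grad f(x*) = H x* + g = (0, 0).
Eigenvalues of H: -3.2361, 1.2361.
Eigenvalues have mixed signs, so H is indefinite -> x* is a saddle point.

saddle


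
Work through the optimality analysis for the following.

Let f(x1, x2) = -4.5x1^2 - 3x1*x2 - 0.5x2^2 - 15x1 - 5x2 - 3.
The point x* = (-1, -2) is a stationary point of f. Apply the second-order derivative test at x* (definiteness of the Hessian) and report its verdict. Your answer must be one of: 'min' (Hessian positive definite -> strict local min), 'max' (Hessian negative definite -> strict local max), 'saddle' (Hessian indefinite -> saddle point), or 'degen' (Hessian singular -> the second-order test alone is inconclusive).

Compute the Hessian H = grad^2 f:
  H = [[-9, -3], [-3, -1]]
Verify stationarity: grad f(x*) = H x* + g = (0, 0).
Eigenvalues of H: -10, 0.
H has a zero eigenvalue (singular; negative semidefinite but not definite), so H is neither positive definite, negative definite, nor indefinite. The second-order test alone is inconclusive -> degen.
(Indeed, f is constant along the null direction of H through x*, so x* is not a strict local extremum.)

degen


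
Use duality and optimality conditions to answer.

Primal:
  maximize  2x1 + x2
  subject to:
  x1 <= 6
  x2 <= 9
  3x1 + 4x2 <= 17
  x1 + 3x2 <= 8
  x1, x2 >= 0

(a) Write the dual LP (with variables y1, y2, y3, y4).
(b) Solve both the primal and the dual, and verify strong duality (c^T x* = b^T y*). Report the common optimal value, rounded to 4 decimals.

The standard primal-dual pair for 'max c^T x s.t. A x <= b, x >= 0' is:
  Dual:  min b^T y  s.t.  A^T y >= c,  y >= 0.

So the dual LP is:
  minimize  6y1 + 9y2 + 17y3 + 8y4
  subject to:
    y1 + 3y3 + y4 >= 2
    y2 + 4y3 + 3y4 >= 1
    y1, y2, y3, y4 >= 0

Solving the primal: x* = (5.6667, 0).
  primal value c^T x* = 11.3333.
Solving the dual: y* = (0, 0, 0.6667, 0).
  dual value b^T y* = 11.3333.
Strong duality: c^T x* = b^T y*. Confirmed.

11.3333


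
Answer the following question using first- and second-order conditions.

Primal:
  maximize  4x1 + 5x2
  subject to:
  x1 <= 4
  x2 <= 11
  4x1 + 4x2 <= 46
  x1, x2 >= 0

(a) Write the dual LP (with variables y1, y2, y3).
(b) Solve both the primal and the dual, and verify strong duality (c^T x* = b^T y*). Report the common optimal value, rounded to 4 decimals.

The standard primal-dual pair for 'max c^T x s.t. A x <= b, x >= 0' is:
  Dual:  min b^T y  s.t.  A^T y >= c,  y >= 0.

So the dual LP is:
  minimize  4y1 + 11y2 + 46y3
  subject to:
    y1 + 4y3 >= 4
    y2 + 4y3 >= 5
    y1, y2, y3 >= 0

Solving the primal: x* = (0.5, 11).
  primal value c^T x* = 57.
Solving the dual: y* = (0, 1, 1).
  dual value b^T y* = 57.
Strong duality: c^T x* = b^T y*. Confirmed.

57


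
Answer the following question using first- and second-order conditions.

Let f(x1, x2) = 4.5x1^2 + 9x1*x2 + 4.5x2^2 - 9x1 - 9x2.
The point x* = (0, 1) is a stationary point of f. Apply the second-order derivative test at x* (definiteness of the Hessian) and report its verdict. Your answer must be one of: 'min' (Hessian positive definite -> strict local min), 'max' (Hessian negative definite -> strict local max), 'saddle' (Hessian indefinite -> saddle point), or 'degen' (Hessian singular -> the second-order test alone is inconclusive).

Compute the Hessian H = grad^2 f:
  H = [[9, 9], [9, 9]]
Verify stationarity: grad f(x*) = H x* + g = (0, 0).
Eigenvalues of H: 0, 18.
H has a zero eigenvalue (singular; positive semidefinite but not definite), so H is neither positive definite, negative definite, nor indefinite. The second-order test alone is inconclusive -> degen.
(Indeed, f is constant along the null direction of H through x*, so x* is not a strict local extremum.)

degen


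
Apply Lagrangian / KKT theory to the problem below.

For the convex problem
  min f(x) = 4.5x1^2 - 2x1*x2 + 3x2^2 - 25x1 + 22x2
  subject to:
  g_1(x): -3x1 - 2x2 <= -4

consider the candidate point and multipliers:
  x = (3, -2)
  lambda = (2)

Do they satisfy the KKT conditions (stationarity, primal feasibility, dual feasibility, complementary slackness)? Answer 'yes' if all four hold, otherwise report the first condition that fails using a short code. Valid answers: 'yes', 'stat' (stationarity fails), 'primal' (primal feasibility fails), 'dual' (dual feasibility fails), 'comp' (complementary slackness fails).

Gradient of f: grad f(x) = Q x + c = (6, 4)
Constraint values g_i(x) = a_i^T x - b_i:
  g_1((3, -2)) = -1
Stationarity residual: grad f(x) + sum_i lambda_i a_i = (0, 0)
  -> stationarity OK
Primal feasibility (all g_i <= 0): OK
Dual feasibility (all lambda_i >= 0): OK
Complementary slackness (lambda_i * g_i(x) = 0 for all i): FAILS

Verdict: the first failing condition is complementary_slackness -> comp.

comp


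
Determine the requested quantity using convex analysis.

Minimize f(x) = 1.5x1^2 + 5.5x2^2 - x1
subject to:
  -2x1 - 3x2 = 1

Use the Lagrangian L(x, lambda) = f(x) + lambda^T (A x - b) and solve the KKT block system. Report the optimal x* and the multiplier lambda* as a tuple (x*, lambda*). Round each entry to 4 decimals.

Form the Lagrangian:
  L(x, lambda) = (1/2) x^T Q x + c^T x + lambda^T (A x - b)
Stationarity (grad_x L = 0): Q x + c + A^T lambda = 0.
Primal feasibility: A x = b.

This gives the KKT block system:
  [ Q   A^T ] [ x     ]   [-c ]
  [ A    0  ] [ lambda ] = [ b ]

Solving the linear system:
  x*      = (-0.1831, -0.2113)
  lambda* = (-0.7746)
  f(x*)   = 0.4789

x* = (-0.1831, -0.2113), lambda* = (-0.7746)


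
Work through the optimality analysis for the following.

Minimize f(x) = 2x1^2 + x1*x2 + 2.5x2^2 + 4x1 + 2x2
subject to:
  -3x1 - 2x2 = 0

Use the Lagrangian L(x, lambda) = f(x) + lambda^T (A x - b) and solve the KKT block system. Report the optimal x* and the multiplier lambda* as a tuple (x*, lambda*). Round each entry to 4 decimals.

Form the Lagrangian:
  L(x, lambda) = (1/2) x^T Q x + c^T x + lambda^T (A x - b)
Stationarity (grad_x L = 0): Q x + c + A^T lambda = 0.
Primal feasibility: A x = b.

This gives the KKT block system:
  [ Q   A^T ] [ x     ]   [-c ]
  [ A    0  ] [ lambda ] = [ b ]

Solving the linear system:
  x*      = (-0.0816, 0.1224)
  lambda* = (1.2653)
  f(x*)   = -0.0408

x* = (-0.0816, 0.1224), lambda* = (1.2653)


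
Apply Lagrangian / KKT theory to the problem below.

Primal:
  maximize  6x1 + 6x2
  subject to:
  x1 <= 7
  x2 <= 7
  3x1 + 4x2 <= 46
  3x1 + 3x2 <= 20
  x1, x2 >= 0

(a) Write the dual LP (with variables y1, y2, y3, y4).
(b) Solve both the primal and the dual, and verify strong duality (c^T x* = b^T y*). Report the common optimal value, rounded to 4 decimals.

The standard primal-dual pair for 'max c^T x s.t. A x <= b, x >= 0' is:
  Dual:  min b^T y  s.t.  A^T y >= c,  y >= 0.

So the dual LP is:
  minimize  7y1 + 7y2 + 46y3 + 20y4
  subject to:
    y1 + 3y3 + 3y4 >= 6
    y2 + 4y3 + 3y4 >= 6
    y1, y2, y3, y4 >= 0

Solving the primal: x* = (6.6667, 0).
  primal value c^T x* = 40.
Solving the dual: y* = (0, 0, 0, 2).
  dual value b^T y* = 40.
Strong duality: c^T x* = b^T y*. Confirmed.

40


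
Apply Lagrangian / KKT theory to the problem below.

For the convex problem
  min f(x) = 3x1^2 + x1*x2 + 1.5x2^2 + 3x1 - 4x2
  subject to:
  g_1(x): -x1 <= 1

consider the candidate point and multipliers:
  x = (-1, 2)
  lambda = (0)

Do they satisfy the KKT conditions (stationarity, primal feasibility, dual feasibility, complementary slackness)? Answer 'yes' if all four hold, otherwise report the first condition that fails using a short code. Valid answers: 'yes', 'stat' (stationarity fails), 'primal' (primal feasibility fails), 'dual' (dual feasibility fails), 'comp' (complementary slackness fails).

Gradient of f: grad f(x) = Q x + c = (-1, 1)
Constraint values g_i(x) = a_i^T x - b_i:
  g_1((-1, 2)) = 0
Stationarity residual: grad f(x) + sum_i lambda_i a_i = (-1, 1)
  -> stationarity FAILS
Primal feasibility (all g_i <= 0): OK
Dual feasibility (all lambda_i >= 0): OK
Complementary slackness (lambda_i * g_i(x) = 0 for all i): OK

Verdict: the first failing condition is stationarity -> stat.

stat


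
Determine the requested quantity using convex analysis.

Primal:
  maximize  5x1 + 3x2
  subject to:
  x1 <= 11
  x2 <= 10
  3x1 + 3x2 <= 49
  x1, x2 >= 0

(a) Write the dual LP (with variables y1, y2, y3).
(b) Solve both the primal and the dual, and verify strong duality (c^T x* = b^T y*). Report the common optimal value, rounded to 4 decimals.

The standard primal-dual pair for 'max c^T x s.t. A x <= b, x >= 0' is:
  Dual:  min b^T y  s.t.  A^T y >= c,  y >= 0.

So the dual LP is:
  minimize  11y1 + 10y2 + 49y3
  subject to:
    y1 + 3y3 >= 5
    y2 + 3y3 >= 3
    y1, y2, y3 >= 0

Solving the primal: x* = (11, 5.3333).
  primal value c^T x* = 71.
Solving the dual: y* = (2, 0, 1).
  dual value b^T y* = 71.
Strong duality: c^T x* = b^T y*. Confirmed.

71


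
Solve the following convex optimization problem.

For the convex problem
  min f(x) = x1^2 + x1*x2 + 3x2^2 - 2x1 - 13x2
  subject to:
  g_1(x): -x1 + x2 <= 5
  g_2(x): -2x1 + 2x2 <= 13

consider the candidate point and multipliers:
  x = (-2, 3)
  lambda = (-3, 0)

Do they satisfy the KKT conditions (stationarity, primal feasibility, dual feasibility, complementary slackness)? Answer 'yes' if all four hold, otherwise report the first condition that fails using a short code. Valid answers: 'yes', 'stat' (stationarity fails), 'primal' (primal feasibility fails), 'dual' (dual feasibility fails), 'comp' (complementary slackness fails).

Gradient of f: grad f(x) = Q x + c = (-3, 3)
Constraint values g_i(x) = a_i^T x - b_i:
  g_1((-2, 3)) = 0
  g_2((-2, 3)) = -3
Stationarity residual: grad f(x) + sum_i lambda_i a_i = (0, 0)
  -> stationarity OK
Primal feasibility (all g_i <= 0): OK
Dual feasibility (all lambda_i >= 0): FAILS
Complementary slackness (lambda_i * g_i(x) = 0 for all i): OK

Verdict: the first failing condition is dual_feasibility -> dual.

dual


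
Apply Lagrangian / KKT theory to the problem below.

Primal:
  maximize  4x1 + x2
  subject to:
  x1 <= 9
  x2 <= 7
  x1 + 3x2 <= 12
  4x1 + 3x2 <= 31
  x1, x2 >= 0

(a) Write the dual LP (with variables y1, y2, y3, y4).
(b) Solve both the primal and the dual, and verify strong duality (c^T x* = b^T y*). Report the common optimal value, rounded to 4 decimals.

The standard primal-dual pair for 'max c^T x s.t. A x <= b, x >= 0' is:
  Dual:  min b^T y  s.t.  A^T y >= c,  y >= 0.

So the dual LP is:
  minimize  9y1 + 7y2 + 12y3 + 31y4
  subject to:
    y1 + y3 + 4y4 >= 4
    y2 + 3y3 + 3y4 >= 1
    y1, y2, y3, y4 >= 0

Solving the primal: x* = (7.75, 0).
  primal value c^T x* = 31.
Solving the dual: y* = (0, 0, 0, 1).
  dual value b^T y* = 31.
Strong duality: c^T x* = b^T y*. Confirmed.

31


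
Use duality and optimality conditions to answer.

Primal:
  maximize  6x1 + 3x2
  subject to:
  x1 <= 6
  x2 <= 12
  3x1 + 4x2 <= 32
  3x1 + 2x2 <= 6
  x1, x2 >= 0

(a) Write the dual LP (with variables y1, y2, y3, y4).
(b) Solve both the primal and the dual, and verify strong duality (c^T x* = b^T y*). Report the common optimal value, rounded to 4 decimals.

The standard primal-dual pair for 'max c^T x s.t. A x <= b, x >= 0' is:
  Dual:  min b^T y  s.t.  A^T y >= c,  y >= 0.

So the dual LP is:
  minimize  6y1 + 12y2 + 32y3 + 6y4
  subject to:
    y1 + 3y3 + 3y4 >= 6
    y2 + 4y3 + 2y4 >= 3
    y1, y2, y3, y4 >= 0

Solving the primal: x* = (2, 0).
  primal value c^T x* = 12.
Solving the dual: y* = (0, 0, 0, 2).
  dual value b^T y* = 12.
Strong duality: c^T x* = b^T y*. Confirmed.

12


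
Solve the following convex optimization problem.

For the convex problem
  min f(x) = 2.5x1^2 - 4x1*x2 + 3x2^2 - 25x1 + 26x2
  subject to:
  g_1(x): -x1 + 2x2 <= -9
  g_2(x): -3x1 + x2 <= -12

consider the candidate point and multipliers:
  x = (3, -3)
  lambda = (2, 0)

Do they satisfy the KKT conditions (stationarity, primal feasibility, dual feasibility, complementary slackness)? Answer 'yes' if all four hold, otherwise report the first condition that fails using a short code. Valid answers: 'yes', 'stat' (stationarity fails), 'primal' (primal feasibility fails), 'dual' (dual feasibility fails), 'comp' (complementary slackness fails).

Gradient of f: grad f(x) = Q x + c = (2, -4)
Constraint values g_i(x) = a_i^T x - b_i:
  g_1((3, -3)) = 0
  g_2((3, -3)) = 0
Stationarity residual: grad f(x) + sum_i lambda_i a_i = (0, 0)
  -> stationarity OK
Primal feasibility (all g_i <= 0): OK
Dual feasibility (all lambda_i >= 0): OK
Complementary slackness (lambda_i * g_i(x) = 0 for all i): OK

Verdict: yes, KKT holds.

yes
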